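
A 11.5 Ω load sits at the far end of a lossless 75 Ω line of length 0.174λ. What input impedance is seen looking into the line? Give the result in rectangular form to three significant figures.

βl = 2π × 0.174 = 62.6°
tan(βl) = tan(62.6°) = 1.93
Z_in = Z_0·(Z_L + jZ_0·tanβl)/(Z_0 + jZ_L·tanβl)
     = 75·(11.5 + j145)/(75 + j22.2)

Z_in ≈ 50.1 + j130 Ω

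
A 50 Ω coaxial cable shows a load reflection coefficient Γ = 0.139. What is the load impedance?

Z_L = Z_0·(1 + Γ)/(1 − Γ) = 50·(1.14)/(0.861)

Z_L ≈ 66.1 Ω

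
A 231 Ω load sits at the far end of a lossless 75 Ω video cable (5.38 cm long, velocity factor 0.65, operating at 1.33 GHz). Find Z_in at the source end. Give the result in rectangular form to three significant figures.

Z_in ≈ 40.7 + j55.8 Ω

λ = v/f = 0.65·c / 1.33 GHz = 0.147 m
βl = 2π·l/λ = 2π × 0.367 = 132°
tan(βl) = tan(132°) = -1.11
Z_in = Z_0·(Z_L + jZ_0·tanβl)/(Z_0 + jZ_L·tanβl)
     = 75·(231 − j83)/(75 − j256)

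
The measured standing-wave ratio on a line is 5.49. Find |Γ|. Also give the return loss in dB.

|Γ| ≈ 0.692; return loss ≈ 3.2 dB

|Γ| = (S − 1)/(S + 1) = (5.49 − 1)/(5.49 + 1) = 4.49/6.49
RL = −20·log₁₀|Γ| = −20·log₁₀(0.692)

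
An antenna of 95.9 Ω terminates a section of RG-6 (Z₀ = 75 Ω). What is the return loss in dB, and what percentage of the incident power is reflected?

RL ≈ 18.3 dB; 1.5% of incident power reflected

Γ = (95.9 − 75)/(95.9 + 75) = 0.122
RL = −20·log₁₀(0.122) = 18.3 dB
P_refl/P_inc = |Γ|² = 0.015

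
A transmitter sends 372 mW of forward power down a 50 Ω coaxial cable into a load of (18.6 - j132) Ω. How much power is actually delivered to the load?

P_delivered ≈ 62.5 mW

|Γ| = |(-31.4 − j132)/(68.6 − j132)| = 0.912
|Γ|² = 0.832
P_refl = |Γ|²·P_inc = 309 mW, P_del = (1 − |Γ|²)·P_inc = 62.5 mW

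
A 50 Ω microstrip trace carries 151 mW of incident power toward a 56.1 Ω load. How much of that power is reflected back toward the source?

P_reflected ≈ 0.499 mW

Γ = (56.1 − 50)/(56.1 + 50) = 0.0575
|Γ|² = 0.00331
P_refl = |Γ|²·P_inc = 0.499 mW, P_del = (1 − |Γ|²)·P_inc = 151 mW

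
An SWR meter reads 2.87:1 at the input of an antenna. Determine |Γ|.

|Γ| = (S − 1)/(S + 1) = (2.87 − 1)/(2.87 + 1) = 1.87/3.87

|Γ| ≈ 0.483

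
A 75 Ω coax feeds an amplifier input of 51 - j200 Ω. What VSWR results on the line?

VSWR ≈ 12.5

Γ = (Z_L − Z_0)/(Z_L + Z_0) = (-24 − j200)/(126 − j200)
|Γ| = 201/236 = 0.852
VSWR = (1 + |Γ|)/(1 − |Γ|) = 1.85/0.148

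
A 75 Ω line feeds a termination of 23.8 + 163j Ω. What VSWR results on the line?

VSWR ≈ 18.3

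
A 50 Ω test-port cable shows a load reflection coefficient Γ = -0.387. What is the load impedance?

Z_L = Z_0·(1 + Γ)/(1 − Γ) = 50·(0.613)/(1.39)

Z_L ≈ 22.1 Ω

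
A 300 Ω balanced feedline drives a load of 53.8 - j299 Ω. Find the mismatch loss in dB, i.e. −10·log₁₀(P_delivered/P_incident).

Γ = (-246.2 − j299)/(353.8 − j299), |Γ| = 0.836
|Γ|² = 0.699, so P_del/P_inc = 1 − |Γ|² = 0.301
ML = −10·log₁₀(1 − |Γ|²)

mismatch loss ≈ 5.22 dB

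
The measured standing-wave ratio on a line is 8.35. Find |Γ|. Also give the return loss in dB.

|Γ| ≈ 0.786; return loss ≈ 2.09 dB

|Γ| = (S − 1)/(S + 1) = (8.35 − 1)/(8.35 + 1) = 7.35/9.35
RL = −20·log₁₀|Γ| = −20·log₁₀(0.786)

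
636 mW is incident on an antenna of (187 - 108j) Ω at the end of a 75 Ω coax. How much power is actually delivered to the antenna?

P_delivered ≈ 444 mW

|Γ| = |(112 − j108)/(262 − j108)| = 0.549
|Γ|² = 0.301
P_refl = |Γ|²·P_inc = 192 mW, P_del = (1 − |Γ|²)·P_inc = 444 mW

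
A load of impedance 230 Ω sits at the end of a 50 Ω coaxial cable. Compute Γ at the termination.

Γ = 0.643

Γ = (Z_L − Z_0)/(Z_L + Z_0) = (230 − 50)/(230 + 50) = 180/280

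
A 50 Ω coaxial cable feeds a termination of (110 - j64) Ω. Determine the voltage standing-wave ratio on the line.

VSWR ≈ 3.07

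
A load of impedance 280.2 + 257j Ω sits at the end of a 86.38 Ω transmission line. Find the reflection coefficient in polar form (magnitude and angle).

Γ ≈ 0.719 ∠ 17.9°

Γ = (Z_L − Z_0)/(Z_L + Z_0) = (193.8 + j257)/(366.6 + j257)
|Γ| = 322/448 = 0.719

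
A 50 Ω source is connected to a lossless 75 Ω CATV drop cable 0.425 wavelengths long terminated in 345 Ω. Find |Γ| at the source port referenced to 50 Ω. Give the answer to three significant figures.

βl = 2π × 0.425 = 153°
tan(βl) = -0.51
Z_in = Z_0·(Z_L + jZ_0·tanβl)/(Z_0 + jZ_L·tanβl) = 66.9 + j119 Ω
Γ_s = (Z_in − Z_s)/(Z_in + Z_s) = (16.9 + j119)/(117 + j119), |Γ_s| = 0.719

|Γ| ≈ 0.719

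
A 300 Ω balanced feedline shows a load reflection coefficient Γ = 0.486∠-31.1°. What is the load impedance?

Z_L ≈ 567 − j373 Ω

Z_L = Z_0·(1 + Γ)/(1 − Γ) = 300·(1.42 − j0.251)/(0.584 + j0.251)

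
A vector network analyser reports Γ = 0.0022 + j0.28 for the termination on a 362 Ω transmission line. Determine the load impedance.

Z_L = Z_0·(1 + Γ)/(1 − Γ) = 362·(1 + j0.28)/(0.998 − j0.28)

Z_L ≈ 311 + j189 Ω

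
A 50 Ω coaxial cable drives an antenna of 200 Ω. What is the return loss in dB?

Γ = (200 − 50)/(200 + 50) = 0.6
RL = −20·log₁₀|Γ| = −20·log₁₀(0.6)

RL ≈ 4.44 dB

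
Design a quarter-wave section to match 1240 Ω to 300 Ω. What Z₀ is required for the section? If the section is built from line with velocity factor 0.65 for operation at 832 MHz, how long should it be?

Z_qwt ≈ 610 Ω; length ≈ 5.86 cm

Z_qwt = √(Z_0·R_L) = √(300 × 1240) = √372000
λ = 0.65·c/f = 0.234 m, so l = λ/4 = 0.0586 m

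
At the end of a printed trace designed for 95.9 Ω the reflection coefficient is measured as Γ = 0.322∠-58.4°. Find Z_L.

Z_L = Z_0·(1 + Γ)/(1 − Γ) = 95.9·(1.17 − j0.274)/(0.831 + j0.274)

Z_L ≈ 112 − j68.7 Ω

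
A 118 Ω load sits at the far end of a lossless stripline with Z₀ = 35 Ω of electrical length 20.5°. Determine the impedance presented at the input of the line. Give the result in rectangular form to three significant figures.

Z_in ≈ 52 − j52.4 Ω

tan(βl) = tan(20.5°) = 0.374
Z_in = Z_0·(Z_L + jZ_0·tanβl)/(Z_0 + jZ_L·tanβl)
     = 35·(118 + j13.1)/(35 + j44.1)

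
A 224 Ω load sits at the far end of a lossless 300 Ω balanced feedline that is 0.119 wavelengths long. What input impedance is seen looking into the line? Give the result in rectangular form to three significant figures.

Z_in ≈ 282 + j83.2 Ω

βl = 2π × 0.119 = 42.8°
tan(βl) = tan(42.8°) = 0.927
Z_in = Z_0·(Z_L + jZ_0·tanβl)/(Z_0 + jZ_L·tanβl)
     = 300·(224 + j278)/(300 + j208)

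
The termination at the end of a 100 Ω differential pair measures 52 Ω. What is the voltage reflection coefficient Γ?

Γ = (Z_L − Z_0)/(Z_L + Z_0) = (52 − 100)/(52 + 100) = -48/152

Γ = -0.316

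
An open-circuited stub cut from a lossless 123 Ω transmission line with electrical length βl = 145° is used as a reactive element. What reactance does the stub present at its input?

tan(βl) = -0.7
For an open-circuited stub, Z_in = −jZ_0·cot(βl) = −jZ_0/tan(βl)

X_in ≈ 176 Ω (inductive)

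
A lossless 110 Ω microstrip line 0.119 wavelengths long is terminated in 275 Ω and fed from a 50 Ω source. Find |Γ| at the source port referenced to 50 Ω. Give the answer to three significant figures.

|Γ| ≈ 0.576

βl = 2π × 0.119 = 42.8°
tan(βl) = 0.927
Z_in = Z_0·(Z_L + jZ_0·tanβl)/(Z_0 + jZ_L·tanβl) = 80.2 − j84 Ω
Γ_s = (Z_in − Z_s)/(Z_in + Z_s) = (30.2 − j84)/(130 − j84), |Γ_s| = 0.576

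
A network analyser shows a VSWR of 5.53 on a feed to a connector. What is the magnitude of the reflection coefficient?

|Γ| = (S − 1)/(S + 1) = (5.53 − 1)/(5.53 + 1) = 4.53/6.53

|Γ| ≈ 0.694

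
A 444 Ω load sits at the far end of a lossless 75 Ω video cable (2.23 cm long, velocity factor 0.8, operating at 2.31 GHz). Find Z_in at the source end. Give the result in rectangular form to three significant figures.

Z_in ≈ 13.3 − j16.4 Ω

λ = v/f = 0.8·c / 2.31 GHz = 0.104 m
βl = 2π·l/λ = 2π × 0.215 = 77.3°
tan(βl) = tan(77.3°) = 4.43
Z_in = Z_0·(Z_L + jZ_0·tanβl)/(Z_0 + jZ_L·tanβl)
     = 75·(444 + j332)/(75 + j1970)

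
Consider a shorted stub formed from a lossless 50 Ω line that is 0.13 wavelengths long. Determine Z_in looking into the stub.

Z_in ≈ +j53.2 Ω

βl = 2π × 0.13 = 46.8°
tan(βl) = 1.06
For a shorted stub, Z_in = jZ_0·tan(βl)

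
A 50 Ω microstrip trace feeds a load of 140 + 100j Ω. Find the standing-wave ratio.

Γ = (Z_L − Z_0)/(Z_L + Z_0) = (90 + j100)/(190 + j100)
|Γ| = 135/215 = 0.627
VSWR = (1 + |Γ|)/(1 − |Γ|) = 1.63/0.373

VSWR ≈ 4.36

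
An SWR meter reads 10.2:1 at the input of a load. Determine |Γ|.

|Γ| = (S − 1)/(S + 1) = (10.2 − 1)/(10.2 + 1) = 9.2/11.2

|Γ| ≈ 0.821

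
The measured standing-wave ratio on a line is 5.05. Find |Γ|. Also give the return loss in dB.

|Γ| ≈ 0.669; return loss ≈ 3.49 dB

|Γ| = (S − 1)/(S + 1) = (5.05 − 1)/(5.05 + 1) = 4.05/6.05
RL = −20·log₁₀|Γ| = −20·log₁₀(0.669)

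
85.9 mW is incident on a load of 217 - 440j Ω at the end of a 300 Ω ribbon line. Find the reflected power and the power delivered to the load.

|Γ| = |(-83 − j440)/(517 − j440)| = 0.66
|Γ|² = 0.435
P_refl = |Γ|²·P_inc = 37.4 mW, P_del = (1 − |Γ|²)·P_inc = 48.5 mW

P_reflected ≈ 37.4 mW; P_delivered ≈ 48.5 mW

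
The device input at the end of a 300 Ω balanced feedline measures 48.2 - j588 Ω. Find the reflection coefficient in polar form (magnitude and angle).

Γ ≈ 0.936 ∠ -53.8°

Γ = (Z_L − Z_0)/(Z_L + Z_0) = (-251.8 − j588)/(348.2 − j588)
|Γ| = 640/683 = 0.936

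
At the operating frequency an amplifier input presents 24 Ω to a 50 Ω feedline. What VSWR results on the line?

VSWR ≈ 2.08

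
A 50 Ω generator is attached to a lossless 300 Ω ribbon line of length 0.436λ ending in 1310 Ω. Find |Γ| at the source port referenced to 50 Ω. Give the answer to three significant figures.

βl = 2π × 0.436 = 157°
tan(βl) = -0.425
Z_in = Z_0·(Z_L + jZ_0·tanβl)/(Z_0 + jZ_L·tanβl) = 348 + j518 Ω
Γ_s = (Z_in − Z_s)/(Z_in + Z_s) = (298 + j518)/(398 + j518), |Γ_s| = 0.915

|Γ| ≈ 0.915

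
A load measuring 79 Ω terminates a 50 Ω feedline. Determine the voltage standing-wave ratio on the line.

VSWR ≈ 1.58

Γ = (79 − 50)/(79 + 50) = 0.225
VSWR = (1 + 0.225)/(1 − 0.225)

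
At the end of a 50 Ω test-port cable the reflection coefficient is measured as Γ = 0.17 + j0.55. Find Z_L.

Z_L ≈ 33.7 + j55.5 Ω

Z_L = Z_0·(1 + Γ)/(1 − Γ) = 50·(1.17 + j0.55)/(0.83 − j0.55)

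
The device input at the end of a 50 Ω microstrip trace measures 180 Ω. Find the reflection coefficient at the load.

Γ = 0.565

Γ = (Z_L − Z_0)/(Z_L + Z_0) = (180 − 50)/(180 + 50) = 130/230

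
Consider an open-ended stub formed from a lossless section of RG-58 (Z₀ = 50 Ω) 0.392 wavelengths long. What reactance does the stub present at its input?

X_in ≈ 62 Ω (inductive)

βl = 2π × 0.392 = 141°
tan(βl) = -0.806
For an open-ended stub, Z_in = −jZ_0·cot(βl) = −jZ_0/tan(βl)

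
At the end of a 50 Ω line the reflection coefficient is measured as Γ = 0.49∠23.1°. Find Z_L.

Z_L ≈ 112 + j56.8 Ω

Z_L = Z_0·(1 + Γ)/(1 − Γ) = 50·(1.45 + j0.192)/(0.549 − j0.192)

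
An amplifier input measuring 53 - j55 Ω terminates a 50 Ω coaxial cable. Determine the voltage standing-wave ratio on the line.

Γ = (Z_L − Z_0)/(Z_L + Z_0) = (3 − j55)/(103 − j55)
|Γ| = 55.1/117 = 0.472
VSWR = (1 + |Γ|)/(1 − |Γ|) = 1.47/0.528

VSWR ≈ 2.79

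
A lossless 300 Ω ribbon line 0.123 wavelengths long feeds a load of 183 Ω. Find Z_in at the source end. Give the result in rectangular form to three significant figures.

βl = 2π × 0.123 = 44.3°
tan(βl) = tan(44.3°) = 0.975
Z_in = Z_0·(Z_L + jZ_0·tanβl)/(Z_0 + jZ_L·tanβl)
     = 300·(183 + j293)/(300 + j178)

Z_in ≈ 264 + j136 Ω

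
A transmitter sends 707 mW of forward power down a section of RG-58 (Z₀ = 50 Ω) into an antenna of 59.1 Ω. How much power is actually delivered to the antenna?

Γ = (59.1 − 50)/(59.1 + 50) = 0.0834
|Γ|² = 0.00696
P_refl = |Γ|²·P_inc = 4.92 mW, P_del = (1 − |Γ|²)·P_inc = 702 mW

P_delivered ≈ 702 mW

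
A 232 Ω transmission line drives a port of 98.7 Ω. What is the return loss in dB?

RL ≈ 7.89 dB

Γ = (98.7 − 232)/(98.7 + 232) = -0.403
RL = −20·log₁₀|Γ| = −20·log₁₀(0.403)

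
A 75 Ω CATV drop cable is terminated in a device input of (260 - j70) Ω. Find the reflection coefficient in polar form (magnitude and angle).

Γ = (Z_L − Z_0)/(Z_L + Z_0) = (185 − j70)/(335 − j70)
|Γ| = 198/342 = 0.578

Γ ≈ 0.578 ∠ -8.92°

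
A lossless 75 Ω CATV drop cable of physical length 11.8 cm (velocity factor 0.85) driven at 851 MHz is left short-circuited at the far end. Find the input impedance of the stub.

λ = v/f = 0.85·c / 851 MHz = 0.3 m
βl = 2π·l/λ = 2π × 0.394 = 142°
tan(βl) = -0.788
For a short-circuited stub, Z_in = jZ_0·tan(βl)

Z_in ≈ −j59.1 Ω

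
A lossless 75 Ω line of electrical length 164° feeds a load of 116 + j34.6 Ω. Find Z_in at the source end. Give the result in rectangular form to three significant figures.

tan(βl) = tan(164°) = -0.287
Z_in = Z_0·(Z_L + jZ_0·tanβl)/(Z_0 + jZ_L·tanβl)
     = 75·(116 + j13.1)/(84.9 − j33.3)

Z_in ≈ 84.9 + j44.8 Ω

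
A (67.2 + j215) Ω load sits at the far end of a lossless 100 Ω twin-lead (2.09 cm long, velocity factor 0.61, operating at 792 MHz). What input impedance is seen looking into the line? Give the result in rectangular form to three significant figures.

Z_in ≈ 293 − j411 Ω

λ = v/f = 0.61·c / 792 MHz = 0.231 m
βl = 2π·l/λ = 2π × 0.0905 = 32.6°
tan(βl) = tan(32.6°) = 0.639
Z_in = Z_0·(Z_L + jZ_0·tanβl)/(Z_0 + jZ_L·tanβl)
     = 100·(67.2 + j279)/(-37.3 + j42.9)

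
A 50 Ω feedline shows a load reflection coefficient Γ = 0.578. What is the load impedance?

Z_L = Z_0·(1 + Γ)/(1 − Γ) = 50·(1.58)/(0.422)

Z_L ≈ 187 Ω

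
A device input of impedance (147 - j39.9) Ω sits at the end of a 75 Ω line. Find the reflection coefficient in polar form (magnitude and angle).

Γ ≈ 0.365 ∠ -18.8°

Γ = (Z_L − Z_0)/(Z_L + Z_0) = (72 − j39.9)/(222 − j39.9)
|Γ| = 82.3/226 = 0.365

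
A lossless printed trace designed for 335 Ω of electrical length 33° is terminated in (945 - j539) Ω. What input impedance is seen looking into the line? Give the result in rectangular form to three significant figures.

Z_in ≈ 178 − j317 Ω

tan(βl) = tan(33°) = 0.649
Z_in = Z_0·(Z_L + jZ_0·tanβl)/(Z_0 + jZ_L·tanβl)
     = 335·(945 − j321)/(685 + j614)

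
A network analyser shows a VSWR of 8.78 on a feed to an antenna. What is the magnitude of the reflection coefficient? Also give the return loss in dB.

|Γ| = (S − 1)/(S + 1) = (8.78 − 1)/(8.78 + 1) = 7.78/9.78
RL = −20·log₁₀|Γ| = −20·log₁₀(0.796)

|Γ| ≈ 0.796; return loss ≈ 1.99 dB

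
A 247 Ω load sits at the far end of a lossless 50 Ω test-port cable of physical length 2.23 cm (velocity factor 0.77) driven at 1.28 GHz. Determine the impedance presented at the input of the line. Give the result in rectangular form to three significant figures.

Z_in ≈ 19.8 − j46.8 Ω

λ = v/f = 0.77·c / 1.28 GHz = 0.18 m
βl = 2π·l/λ = 2π × 0.124 = 44.5°
tan(βl) = tan(44.5°) = 0.982
Z_in = Z_0·(Z_L + jZ_0·tanβl)/(Z_0 + jZ_L·tanβl)
     = 50·(247 + j49.1)/(50 + j243)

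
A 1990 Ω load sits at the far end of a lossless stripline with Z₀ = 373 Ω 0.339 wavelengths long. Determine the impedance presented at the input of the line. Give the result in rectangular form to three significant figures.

Z_in ≈ 96 + j222 Ω

βl = 2π × 0.339 = 122°
tan(βl) = tan(122°) = -1.6
Z_in = Z_0·(Z_L + jZ_0·tanβl)/(Z_0 + jZ_L·tanβl)
     = 373·(1990 − j596)/(373 − j3180)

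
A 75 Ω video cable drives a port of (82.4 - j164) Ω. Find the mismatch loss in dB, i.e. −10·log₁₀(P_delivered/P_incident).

mismatch loss ≈ 3.2 dB

Γ = (7.4 − j164)/(157.4 − j164), |Γ| = 0.722
|Γ|² = 0.522, so P_del/P_inc = 1 − |Γ|² = 0.478
ML = −10·log₁₀(1 − |Γ|²)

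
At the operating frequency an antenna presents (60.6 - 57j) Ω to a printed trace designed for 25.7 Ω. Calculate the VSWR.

VSWR ≈ 4.65

Γ = (Z_L − Z_0)/(Z_L + Z_0) = (34.9 − j57)/(86.3 − j57)
|Γ| = 66.8/103 = 0.646
VSWR = (1 + |Γ|)/(1 − |Γ|) = 1.65/0.354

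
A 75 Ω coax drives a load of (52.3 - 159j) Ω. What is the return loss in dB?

RL ≈ 2.06 dB

Γ = (-22.7 − j159)/(127.3 − j159), |Γ| = 0.789
RL = −20·log₁₀|Γ| = −20·log₁₀(0.789)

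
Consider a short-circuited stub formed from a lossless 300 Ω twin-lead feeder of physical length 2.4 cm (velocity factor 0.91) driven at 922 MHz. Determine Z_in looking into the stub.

Z_in ≈ +j168 Ω

λ = v/f = 0.91·c / 922 MHz = 0.296 m
βl = 2π·l/λ = 2π × 0.0811 = 29.2°
tan(βl) = 0.558
For a short-circuited stub, Z_in = jZ_0·tan(βl)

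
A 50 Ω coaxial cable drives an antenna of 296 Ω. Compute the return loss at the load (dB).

RL ≈ 2.96 dB

Γ = (296 − 50)/(296 + 50) = 0.711
RL = −20·log₁₀|Γ| = −20·log₁₀(0.711)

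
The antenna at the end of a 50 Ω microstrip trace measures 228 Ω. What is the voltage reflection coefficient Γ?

Γ = (Z_L − Z_0)/(Z_L + Z_0) = (228 − 50)/(228 + 50) = 178/278

Γ = 0.64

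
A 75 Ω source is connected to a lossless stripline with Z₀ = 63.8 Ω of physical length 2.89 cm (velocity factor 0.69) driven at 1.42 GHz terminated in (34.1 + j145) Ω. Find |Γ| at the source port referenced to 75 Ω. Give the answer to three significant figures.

|Γ| ≈ 0.851

λ = v/f = 0.69·c / 1.42 GHz = 0.146 m
βl = 2π·l/λ = 2π × 0.198 = 71.4°
tan(βl) = 2.97
Z_in = Z_0·(Z_L + jZ_0·tanβl)/(Z_0 + jZ_L·tanβl) = 9.42 − j55.6 Ω
Γ_s = (Z_in − Z_s)/(Z_in + Z_s) = (-65.6 − j55.6)/(84.4 − j55.6), |Γ_s| = 0.851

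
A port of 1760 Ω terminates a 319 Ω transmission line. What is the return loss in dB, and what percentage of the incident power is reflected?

Γ = (1760 − 319)/(1760 + 319) = 0.693
RL = −20·log₁₀(0.693) = 3.18 dB
P_refl/P_inc = |Γ|² = 0.48

RL ≈ 3.18 dB; 48% of incident power reflected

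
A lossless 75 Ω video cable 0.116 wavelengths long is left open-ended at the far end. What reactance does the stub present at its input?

X_in ≈ -84 Ω (capacitive)

βl = 2π × 0.116 = 41.8°
tan(βl) = 0.893
For an open-ended stub, Z_in = −jZ_0·cot(βl) = −jZ_0/tan(βl)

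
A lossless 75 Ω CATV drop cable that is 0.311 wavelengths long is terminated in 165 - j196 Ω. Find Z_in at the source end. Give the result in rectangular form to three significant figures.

βl = 2π × 0.311 = 112°
tan(βl) = tan(112°) = -2.48
Z_in = Z_0·(Z_L + jZ_0·tanβl)/(Z_0 + jZ_L·tanβl)
     = 75·(165 − j382)/(-411 − j409)

Z_in ≈ 19.7 + j50.1 Ω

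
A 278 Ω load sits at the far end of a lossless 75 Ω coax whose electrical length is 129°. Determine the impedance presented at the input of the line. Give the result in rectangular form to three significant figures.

tan(βl) = tan(129°) = -1.23
Z_in = Z_0·(Z_L + jZ_0·tanβl)/(Z_0 + jZ_L·tanβl)
     = 75·(278 − j92.6)/(75 − j343)

Z_in ≈ 32 + j53.7 Ω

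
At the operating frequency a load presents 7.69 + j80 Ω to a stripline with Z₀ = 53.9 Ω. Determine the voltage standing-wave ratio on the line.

VSWR ≈ 22.5

Γ = (Z_L − Z_0)/(Z_L + Z_0) = (-46.21 + j80)/(61.59 + j80)
|Γ| = 92.4/101 = 0.915
VSWR = (1 + |Γ|)/(1 − |Γ|) = 1.92/0.0849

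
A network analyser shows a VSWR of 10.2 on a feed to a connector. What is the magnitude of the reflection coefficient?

|Γ| = (S − 1)/(S + 1) = (10.2 − 1)/(10.2 + 1) = 9.2/11.2

|Γ| ≈ 0.821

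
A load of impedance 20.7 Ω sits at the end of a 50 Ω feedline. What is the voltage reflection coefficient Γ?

Γ = -0.414

Γ = (Z_L − Z_0)/(Z_L + Z_0) = (20.7 − 50)/(20.7 + 50) = -29.3/70.7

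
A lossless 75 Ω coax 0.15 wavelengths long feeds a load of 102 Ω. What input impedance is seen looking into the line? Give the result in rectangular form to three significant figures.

βl = 2π × 0.15 = 54°
tan(βl) = tan(54°) = 1.38
Z_in = Z_0·(Z_L + jZ_0·tanβl)/(Z_0 + jZ_L·tanβl)
     = 75·(102 + j103)/(75 + j140)

Z_in ≈ 65.5 − j19.5 Ω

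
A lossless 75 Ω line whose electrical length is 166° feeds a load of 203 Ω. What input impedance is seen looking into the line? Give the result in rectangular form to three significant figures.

Z_in ≈ 148 + j81.3 Ω

tan(βl) = tan(166°) = -0.249
Z_in = Z_0·(Z_L + jZ_0·tanβl)/(Z_0 + jZ_L·tanβl)
     = 75·(203 − j18.7)/(75 − j50.6)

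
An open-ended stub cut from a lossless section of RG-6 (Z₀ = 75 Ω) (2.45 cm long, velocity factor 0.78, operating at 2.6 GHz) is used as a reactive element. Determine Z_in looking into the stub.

Z_in ≈ +j10.5 Ω

λ = v/f = 0.78·c / 2.6 GHz = 0.09 m
βl = 2π·l/λ = 2π × 0.272 = 98°
tan(βl) = -7.12
For an open-ended stub, Z_in = −jZ_0·cot(βl) = −jZ_0/tan(βl)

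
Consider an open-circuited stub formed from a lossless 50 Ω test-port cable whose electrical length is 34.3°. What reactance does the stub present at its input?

X_in ≈ -73.3 Ω (capacitive)

tan(βl) = 0.682
For an open-circuited stub, Z_in = −jZ_0·cot(βl) = −jZ_0/tan(βl)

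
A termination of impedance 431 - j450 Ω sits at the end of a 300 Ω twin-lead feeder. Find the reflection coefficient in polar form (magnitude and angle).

Γ = (Z_L − Z_0)/(Z_L + Z_0) = (131 − j450)/(731 − j450)
|Γ| = 469/858 = 0.546

Γ ≈ 0.546 ∠ -42.2°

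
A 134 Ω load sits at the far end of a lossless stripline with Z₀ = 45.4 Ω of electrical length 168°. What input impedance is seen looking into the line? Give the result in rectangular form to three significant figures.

Z_in ≈ 100 + j53.4 Ω

tan(βl) = tan(168°) = -0.213
Z_in = Z_0·(Z_L + jZ_0·tanβl)/(Z_0 + jZ_L·tanβl)
     = 45.4·(134 − j9.65)/(45.4 − j28.5)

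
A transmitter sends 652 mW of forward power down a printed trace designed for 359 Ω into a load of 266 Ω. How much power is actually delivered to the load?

Γ = (266 − 359)/(266 + 359) = -0.149
|Γ|² = 0.0221
P_refl = |Γ|²·P_inc = 14.4 mW, P_del = (1 − |Γ|²)·P_inc = 638 mW

P_delivered ≈ 638 mW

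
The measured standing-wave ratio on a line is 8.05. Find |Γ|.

|Γ| ≈ 0.779

|Γ| = (S − 1)/(S + 1) = (8.05 − 1)/(8.05 + 1) = 7.05/9.05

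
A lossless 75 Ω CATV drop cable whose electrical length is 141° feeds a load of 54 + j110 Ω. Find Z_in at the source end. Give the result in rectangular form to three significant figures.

tan(βl) = tan(141°) = -0.81
Z_in = Z_0·(Z_L + jZ_0·tanβl)/(Z_0 + jZ_L·tanβl)
     = 75·(54 + j49.3)/(164 − j43.7)

Z_in ≈ 17.4 + j27.2 Ω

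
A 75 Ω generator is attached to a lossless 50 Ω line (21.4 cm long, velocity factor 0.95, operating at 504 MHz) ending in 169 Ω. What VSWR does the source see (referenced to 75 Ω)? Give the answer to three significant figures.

λ = v/f = 0.95·c / 504 MHz = 0.565 m
βl = 2π·l/λ = 2π × 0.378 = 136°
tan(βl) = -0.958
Z_in = Z_0·(Z_L + jZ_0·tanβl)/(Z_0 + jZ_L·tanβl) = 28.2 + j43.5 Ω
Γ_s = (Z_in − Z_s)/(Z_in + Z_s) = (-46.8 + j43.5)/(103 + j43.5), |Γ_s| = 0.57
VSWR = (1 + |Γ_s|)/(1 − |Γ_s|)

VSWR ≈ 3.65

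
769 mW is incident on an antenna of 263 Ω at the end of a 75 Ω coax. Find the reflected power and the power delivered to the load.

Γ = (263 − 75)/(263 + 75) = 0.556
|Γ|² = 0.309
P_refl = |Γ|²·P_inc = 238 mW, P_del = (1 − |Γ|²)·P_inc = 531 mW

P_reflected ≈ 238 mW; P_delivered ≈ 531 mW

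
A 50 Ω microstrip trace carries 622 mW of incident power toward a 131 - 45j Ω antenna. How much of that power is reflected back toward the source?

P_reflected ≈ 154 mW

|Γ| = |(81 − j45)/(181 − j45)| = 0.497
|Γ|² = 0.247
P_refl = |Γ|²·P_inc = 154 mW, P_del = (1 − |Γ|²)·P_inc = 468 mW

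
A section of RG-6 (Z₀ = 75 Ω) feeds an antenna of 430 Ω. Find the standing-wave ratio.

For a purely resistive load, VSWR = R_L/Z_0 or Z_0/R_L (whichever > 1) = 430/75

VSWR ≈ 5.73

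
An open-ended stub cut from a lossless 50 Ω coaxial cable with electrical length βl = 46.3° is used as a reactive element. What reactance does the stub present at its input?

tan(βl) = 1.05
For an open-ended stub, Z_in = −jZ_0·cot(βl) = −jZ_0/tan(βl)

X_in ≈ -47.8 Ω (capacitive)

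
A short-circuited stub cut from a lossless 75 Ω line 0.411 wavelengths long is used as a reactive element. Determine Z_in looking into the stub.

βl = 2π × 0.411 = 148°
tan(βl) = -0.626
For a short-circuited stub, Z_in = jZ_0·tan(βl)

Z_in ≈ −j46.9 Ω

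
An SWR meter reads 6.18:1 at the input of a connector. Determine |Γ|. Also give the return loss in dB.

|Γ| ≈ 0.721; return loss ≈ 2.84 dB

|Γ| = (S − 1)/(S + 1) = (6.18 − 1)/(6.18 + 1) = 5.18/7.18
RL = −20·log₁₀|Γ| = −20·log₁₀(0.721)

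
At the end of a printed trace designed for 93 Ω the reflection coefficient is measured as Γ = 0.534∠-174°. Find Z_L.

Z_L ≈ 28.3 − j4.42 Ω

Z_L = Z_0·(1 + Γ)/(1 − Γ) = 93·(0.469 − j0.0558)/(1.53 + j0.0558)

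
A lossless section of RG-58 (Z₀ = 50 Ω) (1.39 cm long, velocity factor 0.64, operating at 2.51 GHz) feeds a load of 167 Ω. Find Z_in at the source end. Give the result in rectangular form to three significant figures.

Z_in ≈ 17.8 − j20.4 Ω

λ = v/f = 0.64·c / 2.51 GHz = 0.0765 m
βl = 2π·l/λ = 2π × 0.182 = 65.4°
tan(βl) = tan(65.4°) = 2.19
Z_in = Z_0·(Z_L + jZ_0·tanβl)/(Z_0 + jZ_L·tanβl)
     = 50·(167 + j109)/(50 + j365)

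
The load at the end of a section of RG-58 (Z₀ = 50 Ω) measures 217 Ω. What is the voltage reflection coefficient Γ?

Γ = 0.625

Γ = (Z_L − Z_0)/(Z_L + Z_0) = (217 − 50)/(217 + 50) = 167/267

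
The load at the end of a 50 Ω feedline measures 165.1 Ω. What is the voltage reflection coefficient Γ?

Γ = 0.535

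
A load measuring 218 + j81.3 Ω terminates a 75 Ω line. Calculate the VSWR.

Γ = (Z_L − Z_0)/(Z_L + Z_0) = (143 + j81.3)/(293 + j81.3)
|Γ| = 164/304 = 0.541
VSWR = (1 + |Γ|)/(1 − |Γ|) = 1.54/0.459

VSWR ≈ 3.36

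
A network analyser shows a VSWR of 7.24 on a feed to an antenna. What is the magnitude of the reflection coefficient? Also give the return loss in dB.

|Γ| ≈ 0.757; return loss ≈ 2.41 dB

|Γ| = (S − 1)/(S + 1) = (7.24 − 1)/(7.24 + 1) = 6.24/8.24
RL = −20·log₁₀|Γ| = −20·log₁₀(0.757)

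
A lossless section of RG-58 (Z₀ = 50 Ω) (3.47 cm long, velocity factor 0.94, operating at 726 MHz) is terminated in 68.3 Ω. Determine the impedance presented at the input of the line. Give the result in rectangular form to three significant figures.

λ = v/f = 0.94·c / 726 MHz = 0.388 m
βl = 2π·l/λ = 2π × 0.0893 = 32.2°
tan(βl) = tan(32.2°) = 0.629
Z_in = Z_0·(Z_L + jZ_0·tanβl)/(Z_0 + jZ_L·tanβl)
     = 50·(68.3 + j31.4)/(50 + j42.9)

Z_in ≈ 54.8 − j15.7 Ω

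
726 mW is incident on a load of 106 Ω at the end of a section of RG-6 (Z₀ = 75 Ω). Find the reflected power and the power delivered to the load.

Γ = (106 − 75)/(106 + 75) = 0.171
|Γ|² = 0.0293
P_refl = |Γ|²·P_inc = 21.3 mW, P_del = (1 − |Γ|²)·P_inc = 705 mW

P_reflected ≈ 21.3 mW; P_delivered ≈ 705 mW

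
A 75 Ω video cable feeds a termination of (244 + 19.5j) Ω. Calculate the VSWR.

VSWR ≈ 3.28

Γ = (Z_L − Z_0)/(Z_L + Z_0) = (169 + j19.5)/(319 + j19.5)
|Γ| = 170/320 = 0.532
VSWR = (1 + |Γ|)/(1 − |Γ|) = 1.53/0.468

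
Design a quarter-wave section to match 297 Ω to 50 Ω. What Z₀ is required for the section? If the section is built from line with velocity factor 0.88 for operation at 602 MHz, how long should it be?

Z_qwt ≈ 122 Ω; length ≈ 11 cm

Z_qwt = √(Z_0·R_L) = √(50 × 297) = √14850
λ = 0.88·c/f = 0.439 m, so l = λ/4 = 0.11 m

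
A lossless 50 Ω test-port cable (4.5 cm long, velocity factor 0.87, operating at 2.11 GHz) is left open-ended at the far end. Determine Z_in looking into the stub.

λ = v/f = 0.87·c / 2.11 GHz = 0.124 m
βl = 2π·l/λ = 2π × 0.364 = 131°
tan(βl) = -1.15
For an open-ended stub, Z_in = −jZ_0·cot(βl) = −jZ_0/tan(βl)

Z_in ≈ +j43.4 Ω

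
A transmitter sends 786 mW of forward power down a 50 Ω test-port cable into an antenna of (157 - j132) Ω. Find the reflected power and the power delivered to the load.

P_reflected ≈ 377 mW; P_delivered ≈ 409 mW

|Γ| = |(107 − j132)/(207 − j132)| = 0.692
|Γ|² = 0.479
P_refl = |Γ|²·P_inc = 377 mW, P_del = (1 − |Γ|²)·P_inc = 409 mW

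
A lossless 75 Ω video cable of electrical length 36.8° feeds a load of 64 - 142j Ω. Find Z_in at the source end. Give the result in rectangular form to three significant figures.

Z_in ≈ 16 − j39.8 Ω

tan(βl) = tan(36.8°) = 0.748
Z_in = Z_0·(Z_L + jZ_0·tanβl)/(Z_0 + jZ_L·tanβl)
     = 75·(64 − j85.9)/(181 + j47.9)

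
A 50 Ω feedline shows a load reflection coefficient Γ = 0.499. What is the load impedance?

Z_L ≈ 150 Ω

Z_L = Z_0·(1 + Γ)/(1 − Γ) = 50·(1.5)/(0.501)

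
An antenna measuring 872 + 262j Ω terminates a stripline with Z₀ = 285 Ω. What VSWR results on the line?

VSWR ≈ 3.37

Γ = (Z_L − Z_0)/(Z_L + Z_0) = (587 + j262)/(1157 + j262)
|Γ| = 643/1190 = 0.542
VSWR = (1 + |Γ|)/(1 − |Γ|) = 1.54/0.458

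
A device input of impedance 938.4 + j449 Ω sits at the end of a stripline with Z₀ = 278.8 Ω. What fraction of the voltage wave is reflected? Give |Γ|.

Γ = (Z_L − Z_0)/(Z_L + Z_0) = (659.6 + j449)/(1217 + j449)
|Γ| = 798/1300

|Γ| ≈ 0.615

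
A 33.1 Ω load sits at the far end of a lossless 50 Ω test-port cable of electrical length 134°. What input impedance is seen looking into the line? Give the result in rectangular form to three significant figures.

tan(βl) = tan(134°) = -1.04
Z_in = Z_0·(Z_L + jZ_0·tanβl)/(Z_0 + jZ_L·tanβl)
     = 50·(33.1 − j51.8)/(50 − j34.3)

Z_in ≈ 46.7 − j19.8 Ω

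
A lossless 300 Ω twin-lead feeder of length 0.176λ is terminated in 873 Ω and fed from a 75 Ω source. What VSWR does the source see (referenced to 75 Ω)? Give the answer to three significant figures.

βl = 2π × 0.176 = 63.4°
tan(βl) = 1.99
Z_in = Z_0·(Z_L + jZ_0·tanβl)/(Z_0 + jZ_L·tanβl) = 125 − j129 Ω
Γ_s = (Z_in − Z_s)/(Z_in + Z_s) = (50.3 − j129)/(200 − j129), |Γ_s| = 0.581
VSWR = (1 + |Γ_s|)/(1 − |Γ_s|)

VSWR ≈ 3.77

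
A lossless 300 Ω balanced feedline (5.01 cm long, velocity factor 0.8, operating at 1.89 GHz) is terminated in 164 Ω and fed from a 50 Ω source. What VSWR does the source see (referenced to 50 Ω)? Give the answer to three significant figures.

VSWR ≈ 6.26

λ = v/f = 0.8·c / 1.89 GHz = 0.127 m
βl = 2π·l/λ = 2π × 0.395 = 142°
tan(βl) = -0.78
Z_in = Z_0·(Z_L + jZ_0·tanβl)/(Z_0 + jZ_L·tanβl) = 223 − j139 Ω
Γ_s = (Z_in − Z_s)/(Z_in + Z_s) = (173 − j139)/(273 − j139), |Γ_s| = 0.724
VSWR = (1 + |Γ_s|)/(1 − |Γ_s|)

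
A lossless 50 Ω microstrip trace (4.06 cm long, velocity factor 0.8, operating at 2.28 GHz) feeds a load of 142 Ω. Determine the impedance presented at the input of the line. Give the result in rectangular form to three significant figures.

Z_in ≈ 35 + j43.1 Ω

λ = v/f = 0.8·c / 2.28 GHz = 0.105 m
βl = 2π·l/λ = 2π × 0.386 = 139°
tan(βl) = tan(139°) = -0.874
Z_in = Z_0·(Z_L + jZ_0·tanβl)/(Z_0 + jZ_L·tanβl)
     = 50·(142 − j43.7)/(50 − j124)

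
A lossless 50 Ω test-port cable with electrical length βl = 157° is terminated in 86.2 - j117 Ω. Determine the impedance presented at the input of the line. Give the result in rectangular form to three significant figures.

tan(βl) = tan(157°) = -0.424
Z_in = Z_0·(Z_L + jZ_0·tanβl)/(Z_0 + jZ_L·tanβl)
     = 50·(86.2 − j138)/(0.336 − j36.6)

Z_in ≈ 190 + j116 Ω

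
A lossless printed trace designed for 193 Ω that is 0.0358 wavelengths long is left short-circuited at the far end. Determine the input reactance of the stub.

X_in ≈ 44.2 Ω (inductive)

βl = 2π × 0.0358 = 12.9°
tan(βl) = 0.229
For a short-circuited stub, Z_in = jZ_0·tan(βl)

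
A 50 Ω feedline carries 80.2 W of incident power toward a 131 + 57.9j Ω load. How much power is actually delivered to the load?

|Γ| = |(81 + j57.9)/(181 + j57.9)| = 0.524
|Γ|² = 0.275
P_refl = |Γ|²·P_inc = 22 W, P_del = (1 − |Γ|²)·P_inc = 58.2 W

P_delivered ≈ 58.2 W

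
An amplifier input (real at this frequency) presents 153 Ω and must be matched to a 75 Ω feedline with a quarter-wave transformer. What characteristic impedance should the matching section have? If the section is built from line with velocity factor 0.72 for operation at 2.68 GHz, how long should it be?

Z_qwt = √(Z_0·R_L) = √(75 × 153) = √11480
λ = 0.72·c/f = 0.0806 m, so l = λ/4 = 0.0201 m

Z_qwt ≈ 107 Ω; length ≈ 2.01 cm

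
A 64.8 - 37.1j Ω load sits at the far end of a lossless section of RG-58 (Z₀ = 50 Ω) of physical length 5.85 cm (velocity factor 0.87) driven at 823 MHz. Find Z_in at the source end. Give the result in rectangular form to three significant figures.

λ = v/f = 0.87·c / 823 MHz = 0.317 m
βl = 2π·l/λ = 2π × 0.184 = 66.4°
tan(βl) = tan(66.4°) = 2.29
Z_in = Z_0·(Z_L + jZ_0·tanβl)/(Z_0 + jZ_L·tanβl)
     = 50·(64.8 + j77.4)/(135 + j148)

Z_in ≈ 25.1 + j1.03 Ω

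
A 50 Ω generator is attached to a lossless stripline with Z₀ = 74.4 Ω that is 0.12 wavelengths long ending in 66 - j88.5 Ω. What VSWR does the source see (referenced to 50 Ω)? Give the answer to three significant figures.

βl = 2π × 0.12 = 43.2°
tan(βl) = 0.939
Z_in = Z_0·(Z_L + jZ_0·tanβl)/(Z_0 + jZ_L·tanβl) = 24 − j18.2 Ω
Γ_s = (Z_in − Z_s)/(Z_in + Z_s) = (-26 − j18.2)/(74 − j18.2), |Γ_s| = 0.417
VSWR = (1 + |Γ_s|)/(1 − |Γ_s|)

VSWR ≈ 2.43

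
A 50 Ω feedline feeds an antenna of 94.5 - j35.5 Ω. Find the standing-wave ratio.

VSWR ≈ 2.24

Γ = (Z_L − Z_0)/(Z_L + Z_0) = (44.5 − j35.5)/(144.5 − j35.5)
|Γ| = 56.9/149 = 0.383
VSWR = (1 + |Γ|)/(1 − |Γ|) = 1.38/0.617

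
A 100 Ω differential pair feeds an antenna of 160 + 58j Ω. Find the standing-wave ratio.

Γ = (Z_L − Z_0)/(Z_L + Z_0) = (60 + j58)/(260 + j58)
|Γ| = 83.5/266 = 0.313
VSWR = (1 + |Γ|)/(1 − |Γ|) = 1.31/0.687

VSWR ≈ 1.91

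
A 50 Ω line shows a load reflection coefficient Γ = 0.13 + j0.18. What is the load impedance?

Z_L = Z_0·(1 + Γ)/(1 − Γ) = 50·(1.13 + j0.18)/(0.87 − j0.18)

Z_L ≈ 60.2 + j22.8 Ω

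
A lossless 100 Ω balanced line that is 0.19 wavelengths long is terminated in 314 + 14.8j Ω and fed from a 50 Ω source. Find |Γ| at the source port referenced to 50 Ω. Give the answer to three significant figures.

βl = 2π × 0.19 = 68.4°
tan(βl) = 2.53
Z_in = Z_0·(Z_L + jZ_0·tanβl)/(Z_0 + jZ_L·tanβl) = 36.6 − j36.7 Ω
Γ_s = (Z_in − Z_s)/(Z_in + Z_s) = (-13.4 − j36.7)/(86.6 − j36.7), |Γ_s| = 0.415

|Γ| ≈ 0.415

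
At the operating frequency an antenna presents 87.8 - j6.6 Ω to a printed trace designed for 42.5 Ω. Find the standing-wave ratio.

VSWR ≈ 2.08

Γ = (Z_L − Z_0)/(Z_L + Z_0) = (45.3 − j6.6)/(130.3 − j6.6)
|Γ| = 45.8/130 = 0.351
VSWR = (1 + |Γ|)/(1 − |Γ|) = 1.35/0.649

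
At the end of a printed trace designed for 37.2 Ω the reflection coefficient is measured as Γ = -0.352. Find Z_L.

Z_L = Z_0·(1 + Γ)/(1 − Γ) = 37.2·(0.648)/(1.35)

Z_L ≈ 17.8 Ω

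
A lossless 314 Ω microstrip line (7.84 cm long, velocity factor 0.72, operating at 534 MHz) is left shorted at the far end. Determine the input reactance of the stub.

λ = v/f = 0.72·c / 534 MHz = 0.404 m
βl = 2π·l/λ = 2π × 0.194 = 69.8°
tan(βl) = 2.71
For a shorted stub, Z_in = jZ_0·tan(βl)

X_in ≈ 852 Ω (inductive)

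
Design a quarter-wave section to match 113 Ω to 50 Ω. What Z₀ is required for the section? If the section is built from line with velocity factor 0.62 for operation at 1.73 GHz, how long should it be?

Z_qwt ≈ 75.2 Ω; length ≈ 2.69 cm

Z_qwt = √(Z_0·R_L) = √(50 × 113) = √5650
λ = 0.62·c/f = 0.108 m, so l = λ/4 = 0.0269 m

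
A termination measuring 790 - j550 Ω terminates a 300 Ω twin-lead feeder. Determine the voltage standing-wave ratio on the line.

Γ = (Z_L − Z_0)/(Z_L + Z_0) = (490 − j550)/(1090 − j550)
|Γ| = 737/1220 = 0.603
VSWR = (1 + |Γ|)/(1 − |Γ|) = 1.6/0.397

VSWR ≈ 4.04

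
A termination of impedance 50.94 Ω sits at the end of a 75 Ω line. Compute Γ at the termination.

Γ = (Z_L − Z_0)/(Z_L + Z_0) = (50.94 − 75)/(50.94 + 75) = -24.06/125.9

Γ = -0.191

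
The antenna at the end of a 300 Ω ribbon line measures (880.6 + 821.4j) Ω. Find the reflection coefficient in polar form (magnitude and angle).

Γ = (Z_L − Z_0)/(Z_L + Z_0) = (580.6 + j821.4)/(1181 + j821.4)
|Γ| = 1010/1440 = 0.699

Γ ≈ 0.699 ∠ 19.9°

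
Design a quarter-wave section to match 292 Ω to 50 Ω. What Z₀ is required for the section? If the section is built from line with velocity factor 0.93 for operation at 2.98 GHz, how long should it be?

Z_qwt ≈ 121 Ω; length ≈ 2.34 cm

Z_qwt = √(Z_0·R_L) = √(50 × 292) = √14600
λ = 0.93·c/f = 0.0936 m, so l = λ/4 = 0.0234 m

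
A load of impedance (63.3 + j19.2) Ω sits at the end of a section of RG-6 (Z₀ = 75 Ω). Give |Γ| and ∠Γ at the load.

Γ ≈ 0.161 ∠ 113°

Γ = (Z_L − Z_0)/(Z_L + Z_0) = (-11.7 + j19.2)/(138.3 + j19.2)
|Γ| = 22.5/140 = 0.161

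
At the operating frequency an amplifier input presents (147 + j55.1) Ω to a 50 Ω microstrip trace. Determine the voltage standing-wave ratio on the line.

Γ = (Z_L − Z_0)/(Z_L + Z_0) = (97 + j55.1)/(197 + j55.1)
|Γ| = 112/205 = 0.545
VSWR = (1 + |Γ|)/(1 − |Γ|) = 1.55/0.455

VSWR ≈ 3.4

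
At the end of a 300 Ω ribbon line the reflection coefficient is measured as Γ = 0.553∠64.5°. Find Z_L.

Z_L = Z_0·(1 + Γ)/(1 − Γ) = 300·(1.24 + j0.499)/(0.762 − j0.499)

Z_L ≈ 251 + j361 Ω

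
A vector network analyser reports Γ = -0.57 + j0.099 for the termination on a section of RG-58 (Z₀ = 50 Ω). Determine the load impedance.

Z_L ≈ 13.4 + j4 Ω

Z_L = Z_0·(1 + Γ)/(1 − Γ) = 50·(0.43 + j0.099)/(1.57 − j0.099)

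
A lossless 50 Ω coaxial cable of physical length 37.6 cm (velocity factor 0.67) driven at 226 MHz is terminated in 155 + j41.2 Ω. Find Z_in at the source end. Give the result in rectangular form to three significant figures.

λ = v/f = 0.67·c / 226 MHz = 0.889 m
βl = 2π·l/λ = 2π × 0.423 = 152°
tan(βl) = tan(152°) = -0.527
Z_in = Z_0·(Z_L + jZ_0·tanβl)/(Z_0 + jZ_L·tanβl)
     = 50·(155 + j14.8)/(71.7 − j81.7)

Z_in ≈ 41.9 + j58.1 Ω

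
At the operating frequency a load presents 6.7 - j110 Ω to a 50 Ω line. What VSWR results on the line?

Γ = (Z_L − Z_0)/(Z_L + Z_0) = (-43.3 − j110)/(56.7 − j110)
|Γ| = 118/124 = 0.955
VSWR = (1 + |Γ|)/(1 − |Γ|) = 1.96/0.0447

VSWR ≈ 43.7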